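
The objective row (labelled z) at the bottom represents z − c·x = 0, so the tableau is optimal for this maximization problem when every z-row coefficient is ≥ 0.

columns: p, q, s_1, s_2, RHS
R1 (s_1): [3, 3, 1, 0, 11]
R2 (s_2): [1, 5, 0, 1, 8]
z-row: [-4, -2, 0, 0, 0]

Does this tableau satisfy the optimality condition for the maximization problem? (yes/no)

The z-row has a negative entry -4 in column p, so it is not optimal.

no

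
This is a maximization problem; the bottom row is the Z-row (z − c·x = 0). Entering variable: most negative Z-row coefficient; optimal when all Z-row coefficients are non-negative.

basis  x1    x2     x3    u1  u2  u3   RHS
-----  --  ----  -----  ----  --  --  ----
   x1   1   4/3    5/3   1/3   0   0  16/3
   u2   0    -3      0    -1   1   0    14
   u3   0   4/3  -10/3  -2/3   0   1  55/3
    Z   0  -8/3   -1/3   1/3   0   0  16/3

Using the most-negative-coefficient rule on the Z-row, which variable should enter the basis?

Negative Z-row entries: x2: -8/3, x3: -1/3.
The most negative is -8/3 in column x2, so x2 enters.

x2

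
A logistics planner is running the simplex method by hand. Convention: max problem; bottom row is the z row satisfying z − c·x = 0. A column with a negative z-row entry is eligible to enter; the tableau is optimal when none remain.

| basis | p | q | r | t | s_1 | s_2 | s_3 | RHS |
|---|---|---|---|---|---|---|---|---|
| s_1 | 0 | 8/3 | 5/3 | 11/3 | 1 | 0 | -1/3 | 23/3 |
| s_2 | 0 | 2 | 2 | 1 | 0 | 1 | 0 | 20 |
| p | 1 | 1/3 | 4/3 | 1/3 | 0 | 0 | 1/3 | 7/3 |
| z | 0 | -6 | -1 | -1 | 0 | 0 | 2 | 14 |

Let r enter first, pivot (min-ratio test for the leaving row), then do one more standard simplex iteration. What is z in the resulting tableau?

Ratio test on column r — row 1: (23/3)/(5/3) = 23/5; row 2: 20/2 = 10; row 3: (7/3)/(4/3) = 7/4. Minimum is 7/4 at row 3 (p leaves); pivot element 4/3.
Pivot on row 3; the z-row RHS becomes 14 − (-1)·(7/4) = 63/4.
Next entering variable (most negative z-row entry -23/4): q.
Ratio test on column q — row 1: (19/4)/(9/4) = 19/9; row 2: (33/2)/(3/2) = 11; row 3: (7/4)/(1/4) = 7. Minimum is 19/9 at row 1 (s_1 leaves); pivot element 9/4.
After the second pivot the z-row RHS is 63/4 − (-23/4)·(19/9) = 251/9.

251/9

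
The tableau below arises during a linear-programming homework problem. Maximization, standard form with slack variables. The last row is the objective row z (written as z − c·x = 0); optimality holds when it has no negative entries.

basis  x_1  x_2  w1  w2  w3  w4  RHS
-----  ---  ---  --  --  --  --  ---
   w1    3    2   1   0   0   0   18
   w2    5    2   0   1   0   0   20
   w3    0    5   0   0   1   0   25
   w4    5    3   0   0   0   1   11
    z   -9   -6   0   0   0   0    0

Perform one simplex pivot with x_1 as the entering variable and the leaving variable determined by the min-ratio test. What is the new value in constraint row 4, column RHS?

11/5

Ratio test on column x_1 — row 1: 18/3 = 6; row 2: 20/5 = 4; row 3: entry 0 ≤ 0; row 4: 11/5 = 11/5. Minimum is 11/5 at row 4 (w4 leaves); pivot element 5.
Divide row 4 by 5; eliminate column x_1 from the other rows.
In the new row 4, the RHS entry is the old entry divided by the pivot: 11/5 = 11/5.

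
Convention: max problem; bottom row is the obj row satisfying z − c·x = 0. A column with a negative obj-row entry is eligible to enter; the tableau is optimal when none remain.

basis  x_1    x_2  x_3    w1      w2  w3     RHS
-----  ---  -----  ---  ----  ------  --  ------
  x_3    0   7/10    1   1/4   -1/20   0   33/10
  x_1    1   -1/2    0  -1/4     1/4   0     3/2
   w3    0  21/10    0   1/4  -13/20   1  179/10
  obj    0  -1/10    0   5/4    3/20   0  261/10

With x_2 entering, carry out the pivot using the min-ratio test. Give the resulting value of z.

186/7

Ratio test on column x_2 — row 1: (33/10)/(7/10) = 33/7; row 2: entry -1/2 ≤ 0; row 3: (179/10)/(21/10) = 179/21. Minimum is 33/7 at row 1 (x_3 leaves); pivot element 7/10.
Pivot on row 1; the obj-row RHS becomes 261/10 − (-1/10)·(33/7) = 186/7.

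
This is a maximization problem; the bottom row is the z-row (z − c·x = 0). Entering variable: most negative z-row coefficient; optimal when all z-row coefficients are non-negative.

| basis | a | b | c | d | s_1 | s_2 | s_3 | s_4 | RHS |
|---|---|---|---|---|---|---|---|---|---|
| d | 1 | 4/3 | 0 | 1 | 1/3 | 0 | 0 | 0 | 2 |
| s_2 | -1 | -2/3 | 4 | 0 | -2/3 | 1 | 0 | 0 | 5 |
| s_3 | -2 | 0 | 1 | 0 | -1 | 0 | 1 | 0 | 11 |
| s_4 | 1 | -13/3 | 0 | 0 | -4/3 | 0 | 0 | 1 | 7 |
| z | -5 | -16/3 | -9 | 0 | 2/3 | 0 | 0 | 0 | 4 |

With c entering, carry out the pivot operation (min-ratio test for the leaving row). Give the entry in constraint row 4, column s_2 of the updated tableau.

Ratio test on column c — row 1: entry 0 ≤ 0; row 2: 5/4 = 5/4; row 3: 11/1 = 11; row 4: entry 0 ≤ 0. Minimum is 5/4 at row 2 (s_2 leaves); pivot element 4.
Divide row 2 by 4; eliminate column c from the other rows.
Row 4 update in column s_2: 0 − 0·(1/4) = 0.

0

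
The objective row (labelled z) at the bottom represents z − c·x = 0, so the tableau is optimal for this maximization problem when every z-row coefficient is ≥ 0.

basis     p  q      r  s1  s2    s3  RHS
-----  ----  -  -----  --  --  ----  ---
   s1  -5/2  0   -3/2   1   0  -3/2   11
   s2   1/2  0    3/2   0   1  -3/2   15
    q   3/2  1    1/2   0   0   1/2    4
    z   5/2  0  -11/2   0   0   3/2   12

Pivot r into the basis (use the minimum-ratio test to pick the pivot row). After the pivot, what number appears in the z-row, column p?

19

Ratio test on column r — row 1: entry -3/2 ≤ 0; row 2: 15/(3/2) = 10; row 3: 4/(1/2) = 8. Minimum is 8 at row 3 (q leaves); pivot element 1/2.
Divide row 3 by 1/2; eliminate column r from the other rows.
z-row update in column p: 5/2 − (-11/2)·3 = 19.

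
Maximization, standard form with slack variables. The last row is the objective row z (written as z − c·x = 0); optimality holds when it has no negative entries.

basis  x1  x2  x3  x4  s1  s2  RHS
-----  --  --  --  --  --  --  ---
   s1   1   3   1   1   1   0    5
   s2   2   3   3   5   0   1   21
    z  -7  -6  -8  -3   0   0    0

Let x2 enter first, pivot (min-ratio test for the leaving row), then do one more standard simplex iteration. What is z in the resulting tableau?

Ratio test on column x2 — row 1: 5/3 = 5/3; row 2: 21/3 = 7. Minimum is 5/3 at row 1 (s1 leaves); pivot element 3.
Pivot on row 1; the z-row RHS becomes 0 − (-6)·(5/3) = 10.
Next entering variable (most negative z-row entry -6): x3.
Ratio test on column x3 — row 1: (5/3)/(1/3) = 5; row 2: 16/2 = 8. Minimum is 5 at row 1 (x2 leaves); pivot element 1/3.
After the second pivot the z-row RHS is 10 − (-6)·5 = 40.

40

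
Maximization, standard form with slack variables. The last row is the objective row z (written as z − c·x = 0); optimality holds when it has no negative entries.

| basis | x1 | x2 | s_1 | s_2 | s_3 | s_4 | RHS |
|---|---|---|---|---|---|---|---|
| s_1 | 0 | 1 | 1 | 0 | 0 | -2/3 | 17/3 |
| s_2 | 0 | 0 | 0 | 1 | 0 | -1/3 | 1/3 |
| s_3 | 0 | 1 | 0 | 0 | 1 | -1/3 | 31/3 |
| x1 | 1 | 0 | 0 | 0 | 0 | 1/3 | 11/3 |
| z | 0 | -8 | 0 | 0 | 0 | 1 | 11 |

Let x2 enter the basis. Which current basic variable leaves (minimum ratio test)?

s_1

Column x2 entries and ratios — s_1: (17/3)/1 = 17/3; s_2: 0 ≤ 0, skip; s_3: (31/3)/1 = 31/3; x1: 0 ≤ 0, skip.
Smallest ratio is 17/3 in the row of s_1, so s_1 leaves.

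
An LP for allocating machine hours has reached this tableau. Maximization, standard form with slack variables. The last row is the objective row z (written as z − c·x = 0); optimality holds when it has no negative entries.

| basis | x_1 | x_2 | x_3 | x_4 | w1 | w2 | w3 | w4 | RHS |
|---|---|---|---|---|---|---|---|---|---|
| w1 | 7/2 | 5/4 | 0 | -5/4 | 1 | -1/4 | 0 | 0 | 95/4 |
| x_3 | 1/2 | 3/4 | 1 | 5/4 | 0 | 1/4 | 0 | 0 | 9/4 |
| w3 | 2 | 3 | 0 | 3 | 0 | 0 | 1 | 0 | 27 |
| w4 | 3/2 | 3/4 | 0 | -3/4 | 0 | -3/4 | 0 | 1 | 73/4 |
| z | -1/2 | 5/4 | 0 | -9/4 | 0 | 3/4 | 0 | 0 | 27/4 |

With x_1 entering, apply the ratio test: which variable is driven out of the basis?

Column x_1 entries and ratios — w1: (95/4)/(7/2) = 95/14; x_3: (9/4)/(1/2) = 9/2; w3: 27/2 = 27/2; w4: (73/4)/(3/2) = 73/6.
Smallest ratio is 9/2 in the row of x_3, so x_3 leaves.

x_3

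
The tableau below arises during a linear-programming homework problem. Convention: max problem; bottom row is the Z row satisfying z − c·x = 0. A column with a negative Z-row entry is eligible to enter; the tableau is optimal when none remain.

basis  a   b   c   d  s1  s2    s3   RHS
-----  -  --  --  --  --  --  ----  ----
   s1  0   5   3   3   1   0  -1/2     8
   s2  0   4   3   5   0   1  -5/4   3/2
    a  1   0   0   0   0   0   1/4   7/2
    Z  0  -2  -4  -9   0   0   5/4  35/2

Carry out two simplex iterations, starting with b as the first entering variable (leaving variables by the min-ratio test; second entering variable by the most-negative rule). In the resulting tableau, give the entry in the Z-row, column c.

7/5

Ratio test on column b — row 1: 8/5 = 8/5; row 2: (3/2)/4 = 3/8; row 3: entry 0 ≤ 0. Minimum is 3/8 at row 2 (s2 leaves); pivot element 4.
Divide row 2 by 4; eliminate column b from the other rows.
Second iteration: most negative Z-row entry is -13/2 in column d, so d enters.
Ratio test on column d — row 1: entry -13/4 ≤ 0; row 2: (3/8)/(5/4) = 3/10; row 3: entry 0 ≤ 0. Minimum is 3/10 at row 2 (b leaves); pivot element 5/4.
Divide row 2 by 5/4; eliminate column d from the other rows.
After both pivots, the entry at the Z-row, column c is 7/5.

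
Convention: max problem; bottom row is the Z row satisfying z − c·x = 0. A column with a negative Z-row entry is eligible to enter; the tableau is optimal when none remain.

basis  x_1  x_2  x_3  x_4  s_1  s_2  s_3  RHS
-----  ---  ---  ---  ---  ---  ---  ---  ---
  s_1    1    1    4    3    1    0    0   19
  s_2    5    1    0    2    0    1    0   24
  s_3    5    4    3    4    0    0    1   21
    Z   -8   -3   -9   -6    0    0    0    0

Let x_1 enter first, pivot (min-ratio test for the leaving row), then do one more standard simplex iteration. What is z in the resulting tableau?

882/17

Ratio test on column x_1 — row 1: 19/1 = 19; row 2: 24/5 = 24/5; row 3: 21/5 = 21/5. Minimum is 21/5 at row 3 (s_3 leaves); pivot element 5.
Pivot on row 3; the Z-row RHS becomes 0 − (-8)·(21/5) = 168/5.
Next entering variable (most negative Z-row entry -21/5): x_3.
Ratio test on column x_3 — row 1: (74/5)/(17/5) = 74/17; row 2: entry -3 ≤ 0; row 3: (21/5)/(3/5) = 7. Minimum is 74/17 at row 1 (s_1 leaves); pivot element 17/5.
After the second pivot the Z-row RHS is 168/5 − (-21/5)·(74/17) = 882/17.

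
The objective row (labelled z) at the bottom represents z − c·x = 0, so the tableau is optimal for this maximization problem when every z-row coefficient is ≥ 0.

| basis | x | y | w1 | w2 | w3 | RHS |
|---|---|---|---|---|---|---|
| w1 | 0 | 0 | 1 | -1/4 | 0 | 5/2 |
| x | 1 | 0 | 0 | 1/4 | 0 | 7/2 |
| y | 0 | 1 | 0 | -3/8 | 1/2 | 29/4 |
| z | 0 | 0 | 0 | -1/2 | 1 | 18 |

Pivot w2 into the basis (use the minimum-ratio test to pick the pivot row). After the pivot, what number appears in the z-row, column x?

2

Ratio test on column w2 — row 1: entry -1/4 ≤ 0; row 2: (7/2)/(1/4) = 14; row 3: entry -3/8 ≤ 0. Minimum is 14 at row 2 (x leaves); pivot element 1/4.
Divide row 2 by 1/4; eliminate column w2 from the other rows.
z-row update in column x: 0 − (-1/2)·4 = 2.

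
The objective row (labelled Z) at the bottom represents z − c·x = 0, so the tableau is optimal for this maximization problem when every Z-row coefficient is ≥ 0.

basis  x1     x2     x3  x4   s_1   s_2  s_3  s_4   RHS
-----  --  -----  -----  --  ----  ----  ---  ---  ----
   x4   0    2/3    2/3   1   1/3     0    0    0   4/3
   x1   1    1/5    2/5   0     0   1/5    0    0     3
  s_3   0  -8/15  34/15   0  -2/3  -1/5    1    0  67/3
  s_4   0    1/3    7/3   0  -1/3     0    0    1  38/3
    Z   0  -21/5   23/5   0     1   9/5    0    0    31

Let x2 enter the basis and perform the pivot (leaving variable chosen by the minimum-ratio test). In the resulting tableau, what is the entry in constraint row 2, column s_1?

-1/10

Ratio test on column x2 — row 1: (4/3)/(2/3) = 2; row 2: 3/(1/5) = 15; row 3: entry -8/15 ≤ 0; row 4: (38/3)/(1/3) = 38. Minimum is 2 at row 1 (x4 leaves); pivot element 2/3.
Divide row 1 by 2/3; eliminate column x2 from the other rows.
Row 2 update in column s_1: 0 − (1/5)·(1/2) = -1/10.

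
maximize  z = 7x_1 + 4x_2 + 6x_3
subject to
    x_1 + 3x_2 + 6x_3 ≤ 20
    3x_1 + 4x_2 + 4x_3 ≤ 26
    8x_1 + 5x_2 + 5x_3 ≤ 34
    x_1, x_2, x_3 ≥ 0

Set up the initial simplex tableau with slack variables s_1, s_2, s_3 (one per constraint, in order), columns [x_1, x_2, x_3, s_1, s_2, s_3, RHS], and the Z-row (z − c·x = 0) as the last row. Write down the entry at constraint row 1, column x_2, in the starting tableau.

Constraint 1 has coefficient 3 on x_2.

3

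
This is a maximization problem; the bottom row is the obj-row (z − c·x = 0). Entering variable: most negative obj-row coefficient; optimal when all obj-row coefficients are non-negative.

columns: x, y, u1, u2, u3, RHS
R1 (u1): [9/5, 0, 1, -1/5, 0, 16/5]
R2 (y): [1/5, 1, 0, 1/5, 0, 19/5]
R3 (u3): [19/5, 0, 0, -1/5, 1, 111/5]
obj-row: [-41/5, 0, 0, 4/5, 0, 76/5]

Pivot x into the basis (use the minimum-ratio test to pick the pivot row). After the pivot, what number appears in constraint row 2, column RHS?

Ratio test on column x — row 1: (16/5)/(9/5) = 16/9; row 2: (19/5)/(1/5) = 19; row 3: (111/5)/(19/5) = 111/19. Minimum is 16/9 at row 1 (u1 leaves); pivot element 9/5.
Divide row 1 by 9/5; eliminate column x from the other rows.
Row 2 update in column RHS: 19/5 − (1/5)·(16/9) = 31/9.

31/9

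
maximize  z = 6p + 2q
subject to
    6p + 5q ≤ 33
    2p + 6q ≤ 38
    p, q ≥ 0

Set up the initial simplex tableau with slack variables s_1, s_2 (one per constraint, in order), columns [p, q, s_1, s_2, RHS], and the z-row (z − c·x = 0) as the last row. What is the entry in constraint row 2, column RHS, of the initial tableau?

38

The RHS of constraint 2 is b_2 = 38.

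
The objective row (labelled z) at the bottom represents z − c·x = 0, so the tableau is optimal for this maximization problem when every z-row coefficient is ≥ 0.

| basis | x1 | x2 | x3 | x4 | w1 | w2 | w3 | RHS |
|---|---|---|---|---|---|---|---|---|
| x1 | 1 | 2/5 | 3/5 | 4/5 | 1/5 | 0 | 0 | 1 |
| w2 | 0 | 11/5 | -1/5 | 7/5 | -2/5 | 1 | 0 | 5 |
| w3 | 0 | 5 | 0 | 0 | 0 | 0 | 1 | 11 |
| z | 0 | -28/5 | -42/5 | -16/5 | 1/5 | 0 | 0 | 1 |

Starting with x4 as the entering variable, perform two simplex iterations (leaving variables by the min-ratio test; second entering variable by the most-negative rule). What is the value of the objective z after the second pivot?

15

Ratio test on column x4 — row 1: 1/(4/5) = 5/4; row 2: 5/(7/5) = 25/7; row 3: entry 0 ≤ 0. Minimum is 5/4 at row 1 (x1 leaves); pivot element 4/5.
Pivot on row 1; the z-row RHS becomes 1 − (-16/5)·(5/4) = 5.
Next entering variable (most negative z-row entry -6): x3.
Ratio test on column x3 — row 1: (5/4)/(3/4) = 5/3; row 2: entry -5/4 ≤ 0; row 3: entry 0 ≤ 0. Minimum is 5/3 at row 1 (x4 leaves); pivot element 3/4.
After the second pivot the z-row RHS is 5 − (-6)·(5/3) = 15.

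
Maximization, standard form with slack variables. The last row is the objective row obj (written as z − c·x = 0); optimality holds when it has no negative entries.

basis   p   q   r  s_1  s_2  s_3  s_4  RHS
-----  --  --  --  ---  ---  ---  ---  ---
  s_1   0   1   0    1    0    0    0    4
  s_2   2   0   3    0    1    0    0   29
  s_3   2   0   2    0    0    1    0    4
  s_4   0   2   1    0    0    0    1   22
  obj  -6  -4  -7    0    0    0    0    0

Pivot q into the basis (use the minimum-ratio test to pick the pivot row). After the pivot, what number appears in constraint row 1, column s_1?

Ratio test on column q — row 1: 4/1 = 4; row 2: entry 0 ≤ 0; row 3: entry 0 ≤ 0; row 4: 22/2 = 11. Minimum is 4 at row 1 (s_1 leaves); pivot element 1.
Divide row 1 by 1; eliminate column q from the other rows.
In the new row 1, the s_1 entry is the old entry divided by the pivot: 1/1 = 1.

1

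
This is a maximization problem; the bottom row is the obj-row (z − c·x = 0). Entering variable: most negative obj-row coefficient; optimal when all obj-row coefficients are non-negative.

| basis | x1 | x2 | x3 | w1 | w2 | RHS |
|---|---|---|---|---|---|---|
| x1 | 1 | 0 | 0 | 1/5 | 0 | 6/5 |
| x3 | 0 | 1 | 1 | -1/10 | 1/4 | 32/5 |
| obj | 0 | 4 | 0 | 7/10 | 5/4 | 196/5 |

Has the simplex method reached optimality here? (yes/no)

yes

Every obj-row coefficient is ≥ 0, so the tableau is optimal.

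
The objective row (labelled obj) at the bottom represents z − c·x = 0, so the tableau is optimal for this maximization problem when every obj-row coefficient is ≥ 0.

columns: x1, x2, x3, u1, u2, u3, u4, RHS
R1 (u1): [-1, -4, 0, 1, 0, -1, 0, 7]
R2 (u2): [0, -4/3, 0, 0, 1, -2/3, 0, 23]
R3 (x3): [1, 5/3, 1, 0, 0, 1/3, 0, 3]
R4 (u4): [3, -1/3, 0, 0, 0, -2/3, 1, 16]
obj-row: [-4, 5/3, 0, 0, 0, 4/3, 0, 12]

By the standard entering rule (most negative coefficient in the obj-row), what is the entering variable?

Negative obj-row entries: x1: -4.
The most negative is -4 in column x1, so x1 enters.

x1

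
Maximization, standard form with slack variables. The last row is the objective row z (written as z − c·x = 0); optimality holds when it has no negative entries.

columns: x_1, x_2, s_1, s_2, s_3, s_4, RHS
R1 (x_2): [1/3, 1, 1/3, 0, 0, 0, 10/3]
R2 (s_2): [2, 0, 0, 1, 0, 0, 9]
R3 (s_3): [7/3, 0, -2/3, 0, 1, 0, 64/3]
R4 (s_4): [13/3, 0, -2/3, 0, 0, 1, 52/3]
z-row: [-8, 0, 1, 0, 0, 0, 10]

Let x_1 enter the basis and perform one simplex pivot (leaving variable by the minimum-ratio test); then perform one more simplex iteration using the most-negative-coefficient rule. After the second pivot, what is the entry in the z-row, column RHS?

Ratio test on column x_1 — row 1: (10/3)/(1/3) = 10; row 2: 9/2 = 9/2; row 3: (64/3)/(7/3) = 64/7; row 4: (52/3)/(13/3) = 4. Minimum is 4 at row 4 (s_4 leaves); pivot element 13/3.
Divide row 4 by 13/3; eliminate column x_1 from the other rows.
Second iteration: most negative z-row entry is -3/13 in column s_1, so s_1 enters.
Ratio test on column s_1 — row 1: 2/(5/13) = 26/5; row 2: 1/(4/13) = 13/4; row 3: entry -4/13 ≤ 0; row 4: entry -2/13 ≤ 0. Minimum is 13/4 at row 2 (s_2 leaves); pivot element 4/13.
Divide row 2 by 4/13; eliminate column s_1 from the other rows.
After both pivots, the entry at the z-row, column RHS is 171/4.

171/4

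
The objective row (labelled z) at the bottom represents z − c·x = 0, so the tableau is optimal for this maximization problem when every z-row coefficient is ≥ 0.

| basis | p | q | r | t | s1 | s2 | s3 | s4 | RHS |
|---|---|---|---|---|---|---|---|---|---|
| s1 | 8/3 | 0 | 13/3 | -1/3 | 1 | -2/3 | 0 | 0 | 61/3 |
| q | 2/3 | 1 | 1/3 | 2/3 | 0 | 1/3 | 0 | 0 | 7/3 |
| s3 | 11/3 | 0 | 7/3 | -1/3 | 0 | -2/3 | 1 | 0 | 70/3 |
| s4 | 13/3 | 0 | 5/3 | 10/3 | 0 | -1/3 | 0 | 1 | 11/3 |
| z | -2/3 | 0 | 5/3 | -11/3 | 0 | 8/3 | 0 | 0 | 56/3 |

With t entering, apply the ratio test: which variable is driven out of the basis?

Column t entries and ratios — s1: -1/3 ≤ 0, skip; q: (7/3)/(2/3) = 7/2; s3: -1/3 ≤ 0, skip; s4: (11/3)/(10/3) = 11/10.
Smallest ratio is 11/10 in the row of s4, so s4 leaves.

s4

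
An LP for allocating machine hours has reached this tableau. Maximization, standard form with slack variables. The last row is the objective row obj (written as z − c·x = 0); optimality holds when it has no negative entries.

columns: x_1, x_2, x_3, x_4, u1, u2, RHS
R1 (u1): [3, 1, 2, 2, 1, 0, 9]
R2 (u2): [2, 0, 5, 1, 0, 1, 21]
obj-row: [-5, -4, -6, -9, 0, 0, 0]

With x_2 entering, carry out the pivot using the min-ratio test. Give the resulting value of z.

36

Ratio test on column x_2 — row 1: 9/1 = 9; row 2: entry 0 ≤ 0. Minimum is 9 at row 1 (u1 leaves); pivot element 1.
Pivot on row 1; the obj-row RHS becomes 0 − (-4)·9 = 36.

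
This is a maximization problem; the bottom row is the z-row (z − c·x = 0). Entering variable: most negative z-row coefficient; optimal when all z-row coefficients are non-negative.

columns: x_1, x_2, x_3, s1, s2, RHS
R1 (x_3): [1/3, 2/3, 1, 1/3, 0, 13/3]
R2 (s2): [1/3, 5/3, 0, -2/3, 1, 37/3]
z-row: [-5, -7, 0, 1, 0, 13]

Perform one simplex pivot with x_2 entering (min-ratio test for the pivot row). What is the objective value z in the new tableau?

Ratio test on column x_2 — row 1: (13/3)/(2/3) = 13/2; row 2: (37/3)/(5/3) = 37/5. Minimum is 13/2 at row 1 (x_3 leaves); pivot element 2/3.
Pivot on row 1; the z-row RHS becomes 13 − (-7)·(13/2) = 117/2.

117/2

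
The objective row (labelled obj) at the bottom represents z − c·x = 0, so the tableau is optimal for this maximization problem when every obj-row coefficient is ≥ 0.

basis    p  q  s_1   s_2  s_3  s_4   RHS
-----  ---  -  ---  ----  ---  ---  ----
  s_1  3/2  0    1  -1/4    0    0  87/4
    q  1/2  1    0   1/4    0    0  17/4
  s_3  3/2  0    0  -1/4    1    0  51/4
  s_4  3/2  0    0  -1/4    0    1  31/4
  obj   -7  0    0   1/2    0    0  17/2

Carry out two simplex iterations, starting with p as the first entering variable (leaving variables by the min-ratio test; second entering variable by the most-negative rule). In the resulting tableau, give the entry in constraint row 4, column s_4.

1/2

Ratio test on column p — row 1: (87/4)/(3/2) = 29/2; row 2: (17/4)/(1/2) = 17/2; row 3: (51/4)/(3/2) = 17/2; row 4: (31/4)/(3/2) = 31/6. Minimum is 31/6 at row 4 (s_4 leaves); pivot element 3/2.
Divide row 4 by 3/2; eliminate column p from the other rows.
Second iteration: most negative obj-row entry is -2/3 in column s_2, so s_2 enters.
Ratio test on column s_2 — row 1: entry 0 ≤ 0; row 2: (5/3)/(1/3) = 5; row 3: entry 0 ≤ 0; row 4: entry -1/6 ≤ 0. Minimum is 5 at row 2 (q leaves); pivot element 1/3.
Divide row 2 by 1/3; eliminate column s_2 from the other rows.
After both pivots, the entry at constraint row 4, column s_4 is 1/2.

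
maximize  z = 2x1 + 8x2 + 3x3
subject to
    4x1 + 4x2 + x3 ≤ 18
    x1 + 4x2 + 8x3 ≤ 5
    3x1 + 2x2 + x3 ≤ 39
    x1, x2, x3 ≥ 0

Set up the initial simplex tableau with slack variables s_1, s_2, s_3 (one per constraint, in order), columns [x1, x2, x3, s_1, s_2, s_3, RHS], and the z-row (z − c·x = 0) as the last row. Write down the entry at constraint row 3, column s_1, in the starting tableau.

0

Slack s_1 belongs to constraint 1; its column is the unit vector e_1, so the entry in row 3 is 0.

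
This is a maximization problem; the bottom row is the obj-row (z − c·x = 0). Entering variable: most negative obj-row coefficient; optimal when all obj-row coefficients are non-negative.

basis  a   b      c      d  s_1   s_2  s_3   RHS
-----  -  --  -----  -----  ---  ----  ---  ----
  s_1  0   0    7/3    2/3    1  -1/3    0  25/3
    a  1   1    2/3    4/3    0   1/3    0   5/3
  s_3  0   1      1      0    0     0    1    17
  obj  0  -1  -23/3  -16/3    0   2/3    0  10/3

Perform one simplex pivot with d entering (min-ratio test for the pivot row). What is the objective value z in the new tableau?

Ratio test on column d — row 1: (25/3)/(2/3) = 25/2; row 2: (5/3)/(4/3) = 5/4; row 3: entry 0 ≤ 0. Minimum is 5/4 at row 2 (a leaves); pivot element 4/3.
Pivot on row 2; the obj-row RHS becomes 10/3 − (-16/3)·(5/4) = 10.

10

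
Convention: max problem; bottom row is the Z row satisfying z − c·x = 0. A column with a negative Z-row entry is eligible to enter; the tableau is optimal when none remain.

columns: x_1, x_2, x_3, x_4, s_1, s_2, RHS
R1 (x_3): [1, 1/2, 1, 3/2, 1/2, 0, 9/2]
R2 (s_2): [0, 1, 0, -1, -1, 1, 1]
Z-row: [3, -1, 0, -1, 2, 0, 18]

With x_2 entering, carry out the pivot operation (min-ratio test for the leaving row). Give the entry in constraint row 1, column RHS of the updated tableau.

4

Ratio test on column x_2 — row 1: (9/2)/(1/2) = 9; row 2: 1/1 = 1. Minimum is 1 at row 2 (s_2 leaves); pivot element 1.
Divide row 2 by 1; eliminate column x_2 from the other rows.
Row 1 update in column RHS: 9/2 − (1/2)·1 = 4.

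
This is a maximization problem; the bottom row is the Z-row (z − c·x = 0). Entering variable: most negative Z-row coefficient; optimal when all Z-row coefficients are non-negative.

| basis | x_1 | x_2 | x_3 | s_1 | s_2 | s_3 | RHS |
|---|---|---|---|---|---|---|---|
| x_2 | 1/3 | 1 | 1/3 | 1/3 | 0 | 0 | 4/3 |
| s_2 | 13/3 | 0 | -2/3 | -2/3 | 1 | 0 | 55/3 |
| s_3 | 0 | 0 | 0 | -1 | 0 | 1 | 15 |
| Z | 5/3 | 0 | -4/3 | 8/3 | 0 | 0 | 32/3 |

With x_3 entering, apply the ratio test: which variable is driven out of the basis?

Column x_3 entries and ratios — x_2: (4/3)/(1/3) = 4; s_2: -2/3 ≤ 0, skip; s_3: 0 ≤ 0, skip.
Smallest ratio is 4 in the row of x_2, so x_2 leaves.

x_2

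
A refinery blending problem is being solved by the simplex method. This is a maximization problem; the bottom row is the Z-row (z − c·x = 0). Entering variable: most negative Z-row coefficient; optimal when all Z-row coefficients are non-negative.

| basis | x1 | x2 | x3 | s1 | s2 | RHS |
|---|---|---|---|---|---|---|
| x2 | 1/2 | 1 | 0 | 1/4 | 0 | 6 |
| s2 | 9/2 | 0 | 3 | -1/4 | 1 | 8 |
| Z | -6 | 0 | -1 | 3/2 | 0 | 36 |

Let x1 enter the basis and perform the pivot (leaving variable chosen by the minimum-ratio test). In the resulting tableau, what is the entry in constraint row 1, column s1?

Ratio test on column x1 — row 1: 6/(1/2) = 12; row 2: 8/(9/2) = 16/9. Minimum is 16/9 at row 2 (s2 leaves); pivot element 9/2.
Divide row 2 by 9/2; eliminate column x1 from the other rows.
Row 1 update in column s1: 1/4 − (1/2)·(-1/18) = 5/18.

5/18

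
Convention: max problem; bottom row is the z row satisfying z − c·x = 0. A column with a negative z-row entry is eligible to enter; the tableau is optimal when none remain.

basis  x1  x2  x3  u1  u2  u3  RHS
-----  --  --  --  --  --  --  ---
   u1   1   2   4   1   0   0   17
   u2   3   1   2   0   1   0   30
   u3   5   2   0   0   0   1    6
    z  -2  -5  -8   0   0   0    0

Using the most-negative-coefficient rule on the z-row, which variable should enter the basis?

Negative z-row entries: x1: -2, x2: -5, x3: -8.
The most negative is -8 in column x3, so x3 enters.

x3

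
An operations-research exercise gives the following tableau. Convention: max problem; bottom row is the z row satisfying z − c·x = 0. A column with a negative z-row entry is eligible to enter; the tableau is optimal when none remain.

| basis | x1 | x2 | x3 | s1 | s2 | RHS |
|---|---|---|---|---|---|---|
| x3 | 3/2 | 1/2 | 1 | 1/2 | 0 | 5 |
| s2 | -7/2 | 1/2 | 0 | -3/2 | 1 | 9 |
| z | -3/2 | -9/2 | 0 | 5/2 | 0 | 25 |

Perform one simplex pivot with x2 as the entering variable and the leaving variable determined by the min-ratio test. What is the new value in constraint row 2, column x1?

Ratio test on column x2 — row 1: 5/(1/2) = 10; row 2: 9/(1/2) = 18. Minimum is 10 at row 1 (x3 leaves); pivot element 1/2.
Divide row 1 by 1/2; eliminate column x2 from the other rows.
Row 2 update in column x1: -7/2 − (1/2)·3 = -5.

-5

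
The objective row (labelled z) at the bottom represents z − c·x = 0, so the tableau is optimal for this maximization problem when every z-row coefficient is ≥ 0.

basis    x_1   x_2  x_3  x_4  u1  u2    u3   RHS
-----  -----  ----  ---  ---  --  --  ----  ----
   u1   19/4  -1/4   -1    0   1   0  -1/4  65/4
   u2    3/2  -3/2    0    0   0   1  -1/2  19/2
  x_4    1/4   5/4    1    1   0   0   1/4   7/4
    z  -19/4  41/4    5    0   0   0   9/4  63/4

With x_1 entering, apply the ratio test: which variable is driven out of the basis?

Column x_1 entries and ratios — u1: (65/4)/(19/4) = 65/19; u2: (19/2)/(3/2) = 19/3; x_4: (7/4)/(1/4) = 7.
Smallest ratio is 65/19 in the row of u1, so u1 leaves.

u1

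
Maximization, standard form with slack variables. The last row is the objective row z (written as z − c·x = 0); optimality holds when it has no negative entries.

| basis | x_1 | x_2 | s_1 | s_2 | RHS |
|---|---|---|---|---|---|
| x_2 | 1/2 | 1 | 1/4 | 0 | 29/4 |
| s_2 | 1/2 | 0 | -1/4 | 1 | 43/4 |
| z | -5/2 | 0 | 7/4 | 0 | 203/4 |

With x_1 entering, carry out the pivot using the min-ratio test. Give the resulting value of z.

87

Ratio test on column x_1 — row 1: (29/4)/(1/2) = 29/2; row 2: (43/4)/(1/2) = 43/2. Minimum is 29/2 at row 1 (x_2 leaves); pivot element 1/2.
Pivot on row 1; the z-row RHS becomes 203/4 − (-5/2)·(29/2) = 87.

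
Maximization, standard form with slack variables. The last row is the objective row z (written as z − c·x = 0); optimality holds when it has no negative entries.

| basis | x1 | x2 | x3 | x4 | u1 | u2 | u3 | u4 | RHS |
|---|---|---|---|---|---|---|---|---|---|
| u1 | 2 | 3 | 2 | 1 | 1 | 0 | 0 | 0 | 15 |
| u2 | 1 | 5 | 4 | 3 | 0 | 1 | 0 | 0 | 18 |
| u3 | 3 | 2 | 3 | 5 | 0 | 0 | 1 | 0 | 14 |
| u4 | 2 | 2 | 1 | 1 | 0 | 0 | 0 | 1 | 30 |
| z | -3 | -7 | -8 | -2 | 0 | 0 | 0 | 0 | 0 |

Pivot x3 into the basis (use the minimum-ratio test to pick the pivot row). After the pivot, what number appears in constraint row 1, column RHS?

Ratio test on column x3 — row 1: 15/2 = 15/2; row 2: 18/4 = 9/2; row 3: 14/3 = 14/3; row 4: 30/1 = 30. Minimum is 9/2 at row 2 (u2 leaves); pivot element 4.
Divide row 2 by 4; eliminate column x3 from the other rows.
Row 1 update in column RHS: 15 − 2·(9/2) = 6.

6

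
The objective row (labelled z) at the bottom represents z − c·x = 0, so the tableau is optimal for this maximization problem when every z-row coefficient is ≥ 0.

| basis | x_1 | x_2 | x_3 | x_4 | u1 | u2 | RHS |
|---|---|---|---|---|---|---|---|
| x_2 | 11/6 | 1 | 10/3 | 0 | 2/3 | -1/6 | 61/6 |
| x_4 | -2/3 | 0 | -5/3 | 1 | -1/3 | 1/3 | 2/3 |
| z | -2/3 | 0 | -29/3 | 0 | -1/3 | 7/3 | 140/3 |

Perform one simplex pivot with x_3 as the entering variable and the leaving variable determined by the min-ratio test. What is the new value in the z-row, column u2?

37/20

Ratio test on column x_3 — row 1: (61/6)/(10/3) = 61/20; row 2: entry -5/3 ≤ 0. Minimum is 61/20 at row 1 (x_2 leaves); pivot element 10/3.
Divide row 1 by 10/3; eliminate column x_3 from the other rows.
z-row update in column u2: 7/3 − (-29/3)·(-1/20) = 37/20.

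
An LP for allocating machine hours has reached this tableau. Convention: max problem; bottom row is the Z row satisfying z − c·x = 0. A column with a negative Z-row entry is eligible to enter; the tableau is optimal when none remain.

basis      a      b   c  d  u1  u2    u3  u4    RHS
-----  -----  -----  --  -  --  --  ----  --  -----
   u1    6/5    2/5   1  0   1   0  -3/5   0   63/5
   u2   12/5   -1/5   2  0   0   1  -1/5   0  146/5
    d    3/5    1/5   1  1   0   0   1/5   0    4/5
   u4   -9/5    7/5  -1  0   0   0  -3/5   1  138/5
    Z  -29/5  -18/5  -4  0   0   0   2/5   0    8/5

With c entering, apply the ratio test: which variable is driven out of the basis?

Column c entries and ratios — u1: (63/5)/1 = 63/5; u2: (146/5)/2 = 73/5; d: (4/5)/1 = 4/5; u4: -1 ≤ 0, skip.
Smallest ratio is 4/5 in the row of d, so d leaves.

d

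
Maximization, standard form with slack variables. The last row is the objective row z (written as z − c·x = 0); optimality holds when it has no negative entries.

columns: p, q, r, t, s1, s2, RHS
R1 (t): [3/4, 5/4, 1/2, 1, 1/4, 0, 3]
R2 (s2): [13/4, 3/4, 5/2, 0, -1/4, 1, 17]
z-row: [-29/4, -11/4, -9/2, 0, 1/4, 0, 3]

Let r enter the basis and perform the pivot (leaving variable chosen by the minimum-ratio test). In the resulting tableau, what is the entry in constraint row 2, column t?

-5

Ratio test on column r — row 1: 3/(1/2) = 6; row 2: 17/(5/2) = 34/5. Minimum is 6 at row 1 (t leaves); pivot element 1/2.
Divide row 1 by 1/2; eliminate column r from the other rows.
Row 2 update in column t: 0 − (5/2)·2 = -5.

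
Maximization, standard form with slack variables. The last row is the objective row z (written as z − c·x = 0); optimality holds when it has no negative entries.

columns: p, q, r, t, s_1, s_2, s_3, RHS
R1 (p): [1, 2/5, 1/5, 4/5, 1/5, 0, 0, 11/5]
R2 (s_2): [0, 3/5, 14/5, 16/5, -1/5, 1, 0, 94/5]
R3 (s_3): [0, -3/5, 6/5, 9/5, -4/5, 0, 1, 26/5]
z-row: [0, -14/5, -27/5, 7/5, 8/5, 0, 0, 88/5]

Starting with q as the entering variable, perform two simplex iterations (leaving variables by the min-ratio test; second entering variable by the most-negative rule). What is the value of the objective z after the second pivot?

167/3

Ratio test on column q — row 1: (11/5)/(2/5) = 11/2; row 2: (94/5)/(3/5) = 94/3; row 3: entry -3/5 ≤ 0. Minimum is 11/2 at row 1 (p leaves); pivot element 2/5.
Pivot on row 1; the z-row RHS becomes 88/5 − (-14/5)·(11/2) = 33.
Next entering variable (most negative z-row entry -4): r.
Ratio test on column r — row 1: (11/2)/(1/2) = 11; row 2: (31/2)/(5/2) = 31/5; row 3: (17/2)/(3/2) = 17/3. Minimum is 17/3 at row 3 (s_3 leaves); pivot element 3/2.
After the second pivot the z-row RHS is 33 − (-4)·(17/3) = 167/3.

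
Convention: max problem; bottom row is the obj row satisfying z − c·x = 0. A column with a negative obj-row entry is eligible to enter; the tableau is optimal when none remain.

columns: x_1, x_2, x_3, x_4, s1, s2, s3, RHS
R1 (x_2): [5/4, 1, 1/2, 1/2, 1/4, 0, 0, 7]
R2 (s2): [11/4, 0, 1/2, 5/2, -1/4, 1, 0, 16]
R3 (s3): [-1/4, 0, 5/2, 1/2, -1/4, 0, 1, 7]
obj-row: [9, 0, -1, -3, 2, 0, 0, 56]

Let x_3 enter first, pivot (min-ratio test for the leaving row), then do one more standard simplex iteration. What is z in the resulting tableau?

455/6

Ratio test on column x_3 — row 1: 7/(1/2) = 14; row 2: 16/(1/2) = 32; row 3: 7/(5/2) = 14/5. Minimum is 14/5 at row 3 (s3 leaves); pivot element 5/2.
Pivot on row 3; the obj-row RHS becomes 56 − (-1)·(14/5) = 294/5.
Next entering variable (most negative obj-row entry -14/5): x_4.
Ratio test on column x_4 — row 1: (28/5)/(2/5) = 14; row 2: (73/5)/(12/5) = 73/12; row 3: (14/5)/(1/5) = 14. Minimum is 73/12 at row 2 (s2 leaves); pivot element 12/5.
After the second pivot the obj-row RHS is 294/5 − (-14/5)·(73/12) = 455/6.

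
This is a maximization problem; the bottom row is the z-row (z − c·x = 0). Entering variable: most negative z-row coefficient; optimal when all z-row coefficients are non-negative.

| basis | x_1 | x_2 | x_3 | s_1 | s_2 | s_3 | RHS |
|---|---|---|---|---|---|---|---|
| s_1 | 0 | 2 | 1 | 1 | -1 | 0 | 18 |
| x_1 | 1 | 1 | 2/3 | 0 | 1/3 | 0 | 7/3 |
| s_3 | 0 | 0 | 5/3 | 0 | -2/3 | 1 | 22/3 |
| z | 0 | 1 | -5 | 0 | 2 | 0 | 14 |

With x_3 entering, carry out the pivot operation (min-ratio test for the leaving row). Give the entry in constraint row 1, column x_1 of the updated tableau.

Ratio test on column x_3 — row 1: 18/1 = 18; row 2: (7/3)/(2/3) = 7/2; row 3: (22/3)/(5/3) = 22/5. Minimum is 7/2 at row 2 (x_1 leaves); pivot element 2/3.
Divide row 2 by 2/3; eliminate column x_3 from the other rows.
Row 1 update in column x_1: 0 − 1·(3/2) = -3/2.

-3/2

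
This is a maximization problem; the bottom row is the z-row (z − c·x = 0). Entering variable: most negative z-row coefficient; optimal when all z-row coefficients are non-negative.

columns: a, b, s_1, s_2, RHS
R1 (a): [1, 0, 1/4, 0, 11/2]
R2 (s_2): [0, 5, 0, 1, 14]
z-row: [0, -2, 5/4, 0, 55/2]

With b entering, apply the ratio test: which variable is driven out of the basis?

s_2

Column b entries and ratios — a: 0 ≤ 0, skip; s_2: 14/5 = 14/5.
Smallest ratio is 14/5 in the row of s_2, so s_2 leaves.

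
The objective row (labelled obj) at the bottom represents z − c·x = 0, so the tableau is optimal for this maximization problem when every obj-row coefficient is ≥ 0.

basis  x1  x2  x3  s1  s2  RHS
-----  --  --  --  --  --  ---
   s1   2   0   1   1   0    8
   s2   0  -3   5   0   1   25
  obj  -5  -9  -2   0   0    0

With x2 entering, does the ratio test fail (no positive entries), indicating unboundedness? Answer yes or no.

Every constraint-row entry in column x2 is ≤ 0, so increasing x2 is unbounded.

yes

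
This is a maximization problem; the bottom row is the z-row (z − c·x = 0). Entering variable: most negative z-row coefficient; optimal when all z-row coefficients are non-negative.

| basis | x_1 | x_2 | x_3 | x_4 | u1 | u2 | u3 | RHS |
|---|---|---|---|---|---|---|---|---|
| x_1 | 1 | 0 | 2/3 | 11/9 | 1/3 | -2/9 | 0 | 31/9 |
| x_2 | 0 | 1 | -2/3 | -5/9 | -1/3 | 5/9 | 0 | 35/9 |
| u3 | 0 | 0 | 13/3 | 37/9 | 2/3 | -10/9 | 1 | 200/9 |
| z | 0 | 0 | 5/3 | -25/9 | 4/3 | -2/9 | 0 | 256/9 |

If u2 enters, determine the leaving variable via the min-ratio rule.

x_2

Column u2 entries and ratios — x_1: -2/9 ≤ 0, skip; x_2: (35/9)/(5/9) = 7; u3: -10/9 ≤ 0, skip.
Smallest ratio is 7 in the row of x_2, so x_2 leaves.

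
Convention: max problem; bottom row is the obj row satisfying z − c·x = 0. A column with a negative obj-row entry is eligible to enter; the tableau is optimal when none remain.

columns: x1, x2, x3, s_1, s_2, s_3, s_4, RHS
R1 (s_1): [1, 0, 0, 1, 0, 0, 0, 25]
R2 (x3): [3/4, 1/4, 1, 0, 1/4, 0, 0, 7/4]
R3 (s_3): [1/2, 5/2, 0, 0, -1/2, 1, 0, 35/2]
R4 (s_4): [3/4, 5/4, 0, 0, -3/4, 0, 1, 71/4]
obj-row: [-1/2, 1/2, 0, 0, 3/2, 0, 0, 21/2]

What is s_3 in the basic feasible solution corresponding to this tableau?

s_3 is basic (row 3); its value is the RHS of that row, 35/2.

35/2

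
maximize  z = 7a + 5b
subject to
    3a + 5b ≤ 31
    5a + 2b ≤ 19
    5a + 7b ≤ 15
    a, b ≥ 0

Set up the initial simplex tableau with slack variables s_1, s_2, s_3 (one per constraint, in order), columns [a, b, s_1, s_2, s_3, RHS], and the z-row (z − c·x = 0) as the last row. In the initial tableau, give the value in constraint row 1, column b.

Constraint 1 has coefficient 5 on b.

5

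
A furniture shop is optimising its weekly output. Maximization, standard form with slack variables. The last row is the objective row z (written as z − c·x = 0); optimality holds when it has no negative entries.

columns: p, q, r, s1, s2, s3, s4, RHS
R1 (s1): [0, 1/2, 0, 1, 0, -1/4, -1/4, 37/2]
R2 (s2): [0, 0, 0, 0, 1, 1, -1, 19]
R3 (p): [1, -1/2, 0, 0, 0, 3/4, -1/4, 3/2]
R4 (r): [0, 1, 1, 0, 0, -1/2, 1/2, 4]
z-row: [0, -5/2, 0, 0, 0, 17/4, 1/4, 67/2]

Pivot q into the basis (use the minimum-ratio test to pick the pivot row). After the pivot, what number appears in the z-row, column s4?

3/2

Ratio test on column q — row 1: (37/2)/(1/2) = 37; row 2: entry 0 ≤ 0; row 3: entry -1/2 ≤ 0; row 4: 4/1 = 4. Minimum is 4 at row 4 (r leaves); pivot element 1.
Divide row 4 by 1; eliminate column q from the other rows.
z-row update in column s4: 1/4 − (-5/2)·(1/2) = 3/2.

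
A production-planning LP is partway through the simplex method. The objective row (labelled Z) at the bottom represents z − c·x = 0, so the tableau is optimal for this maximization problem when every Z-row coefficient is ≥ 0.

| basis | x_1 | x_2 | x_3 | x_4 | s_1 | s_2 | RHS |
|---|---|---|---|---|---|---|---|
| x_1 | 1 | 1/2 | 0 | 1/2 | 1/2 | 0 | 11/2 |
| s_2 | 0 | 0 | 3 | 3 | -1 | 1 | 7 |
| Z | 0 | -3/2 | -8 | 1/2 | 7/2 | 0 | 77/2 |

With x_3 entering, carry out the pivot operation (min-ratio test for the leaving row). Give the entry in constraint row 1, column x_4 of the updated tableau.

1/2

Ratio test on column x_3 — row 1: entry 0 ≤ 0; row 2: 7/3 = 7/3. Minimum is 7/3 at row 2 (s_2 leaves); pivot element 3.
Divide row 2 by 3; eliminate column x_3 from the other rows.
Row 1 update in column x_4: 1/2 − 0·1 = 1/2.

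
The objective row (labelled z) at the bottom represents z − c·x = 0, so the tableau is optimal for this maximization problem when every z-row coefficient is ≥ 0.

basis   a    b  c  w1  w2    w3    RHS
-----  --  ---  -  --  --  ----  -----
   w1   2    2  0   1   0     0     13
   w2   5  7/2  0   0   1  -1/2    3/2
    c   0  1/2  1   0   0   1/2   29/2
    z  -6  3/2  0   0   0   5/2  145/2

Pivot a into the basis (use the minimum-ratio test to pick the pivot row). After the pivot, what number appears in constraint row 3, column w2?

Ratio test on column a — row 1: 13/2 = 13/2; row 2: (3/2)/5 = 3/10; row 3: entry 0 ≤ 0. Minimum is 3/10 at row 2 (w2 leaves); pivot element 5.
Divide row 2 by 5; eliminate column a from the other rows.
Row 3 update in column w2: 0 − 0·(1/5) = 0.

0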